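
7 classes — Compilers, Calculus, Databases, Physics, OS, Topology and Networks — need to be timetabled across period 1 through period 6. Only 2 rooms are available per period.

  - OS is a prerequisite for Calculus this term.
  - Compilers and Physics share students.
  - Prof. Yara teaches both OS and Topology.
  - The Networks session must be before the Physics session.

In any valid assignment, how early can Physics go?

Precedence pushes Physics to at least period 2.
Physics at period 2 is achievable: Databases in period 3, Topology in period 4, Physics in period 2, Calculus in period 2, Compilers in period 3, Networks in period 1, OS in period 1.

period 2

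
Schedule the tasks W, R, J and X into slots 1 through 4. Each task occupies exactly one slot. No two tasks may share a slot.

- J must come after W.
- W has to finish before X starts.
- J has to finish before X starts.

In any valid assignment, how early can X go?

3

Precedence pushes X to at least 3.
X at 3 is achievable: X=3; R=4; J=2; W=1.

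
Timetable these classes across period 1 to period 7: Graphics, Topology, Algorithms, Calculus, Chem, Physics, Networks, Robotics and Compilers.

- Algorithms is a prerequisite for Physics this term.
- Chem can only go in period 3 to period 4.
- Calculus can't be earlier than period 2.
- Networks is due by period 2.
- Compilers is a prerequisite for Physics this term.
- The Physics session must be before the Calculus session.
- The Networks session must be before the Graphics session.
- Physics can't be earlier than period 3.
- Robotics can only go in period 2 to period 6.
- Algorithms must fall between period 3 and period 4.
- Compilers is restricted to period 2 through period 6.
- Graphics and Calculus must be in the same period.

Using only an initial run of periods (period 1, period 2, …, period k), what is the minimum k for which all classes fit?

The precedence chain requires at least 3 distinct periods.
Propagating the time windows through the other constraints, Graphics can't land before period 5, so the schedule must run through at least period 5.
5 works (last occupied period: period 5): for example Robotics in period 2; Graphics in period 5; Calculus in period 5; Algorithms in period 3; Compilers in period 2; Chem in period 3; Networks in period 1; Topology in period 1; Physics in period 4.

5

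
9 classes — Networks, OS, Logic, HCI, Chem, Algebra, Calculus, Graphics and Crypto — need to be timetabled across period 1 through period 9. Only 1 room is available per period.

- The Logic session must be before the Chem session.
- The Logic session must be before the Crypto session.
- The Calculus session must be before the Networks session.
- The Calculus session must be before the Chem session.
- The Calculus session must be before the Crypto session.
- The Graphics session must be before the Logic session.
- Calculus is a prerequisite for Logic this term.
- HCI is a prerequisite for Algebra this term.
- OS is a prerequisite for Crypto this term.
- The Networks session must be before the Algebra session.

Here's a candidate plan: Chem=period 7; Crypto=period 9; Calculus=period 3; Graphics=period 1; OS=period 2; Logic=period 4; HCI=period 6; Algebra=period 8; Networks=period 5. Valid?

The Calculus session must be before the Crypto session — holds.
The Graphics session must be before the Logic session — holds.
The Calculus session must be before the Chem session — holds.
Only 1 room is available per period — holds.
The Logic session must be before the Chem session — holds.
OS is a prerequisite for Crypto this term — holds.
The Logic session must be before the Crypto session — holds.
Calculus is a prerequisite for Logic this term — holds.
The Calculus session must be before the Networks session — holds.
HCI is a prerequisite for Algebra this term — holds.
The Networks session must be before the Algebra session — holds.

Valid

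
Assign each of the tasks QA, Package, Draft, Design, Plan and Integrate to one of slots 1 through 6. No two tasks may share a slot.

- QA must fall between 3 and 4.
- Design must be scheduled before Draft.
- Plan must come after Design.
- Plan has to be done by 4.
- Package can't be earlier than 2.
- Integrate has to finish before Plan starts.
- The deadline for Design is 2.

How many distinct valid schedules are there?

Splitting on QA: it can be 3 (4), 4 (4). Listing each branch's schedules as (Package, Draft, Design, Plan, Integrate):
QA=3: (5,6,1,4,2) (5,6,2,4,1) (6,5,1,4,2) (6,5,2,4,1) — 4.
QA=4: (5,6,1,3,2) (5,6,2,3,1) (6,5,1,3,2) (6,5,2,3,1) — 4.
Summing: 4 + 4 = 8.

8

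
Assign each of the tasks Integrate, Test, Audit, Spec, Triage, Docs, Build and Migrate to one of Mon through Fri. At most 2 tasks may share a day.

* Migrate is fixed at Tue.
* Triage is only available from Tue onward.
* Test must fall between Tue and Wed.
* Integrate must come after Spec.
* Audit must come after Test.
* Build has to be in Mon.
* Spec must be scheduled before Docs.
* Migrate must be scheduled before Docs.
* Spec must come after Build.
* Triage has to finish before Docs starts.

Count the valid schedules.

33

Splitting on Integrate: it can be Wed (2), Thu (13), Fri (18). Listing each branch's schedules as (Test, Audit, Spec, Triage, Docs, Build, Migrate):
Integrate=Wed: (Wed,Thu,Tue,Thu,Fri,Mon,Tue) (Wed,Fri,Tue,Thu,Fri,Mon,Tue) — 2.
Integrate=Thu: (Tue,Wed,Wed,Thu,Fri,Mon,Tue) (Tue,Thu,Wed,Wed,Fri,Mon,Tue) (Tue,Fri,Wed,Wed,Thu,Mon,Tue) (Tue,Fri,Wed,Wed,Fri,Mon,Tue) (Tue,Fri,Wed,Thu,Fri,Mon,Tue) (Wed,Thu,Tue,Wed,Fri,Mon,Tue) (Wed,Thu,Wed,Tue,Fri,Mon,Tue) (Wed,Fri,Tue,Wed,Thu,Mon,Tue) (Wed,Fri,Tue,Wed,Fri,Mon,Tue) (Wed,Fri,Tue,Thu,Fri,Mon,Tue) (Wed,Fri,Wed,Tue,Thu,Mon,Tue) (Wed,Fri,Wed,Tue,Fri,Mon,Tue) (Wed,Fri,Wed,Thu,Fri,Mon,Tue) — 13.
Integrate=Fri: (Tue,Wed,Wed,Thu,Fri,Mon,Tue) (Tue,Wed,Thu,Wed,Fri,Mon,Tue) (Tue,Wed,Thu,Thu,Fri,Mon,Tue) (Tue,Thu,Wed,Wed,Thu,Mon,Tue) (Tue,Thu,Wed,Wed,Fri,Mon,Tue) (Tue,Thu,Wed,Thu,Fri,Mon,Tue) (Tue,Thu,Thu,Wed,Fri,Mon,Tue) (Tue,Fri,Wed,Wed,Thu,Mon,Tue) (Wed,Thu,Tue,Wed,Thu,Mon,Tue) (Wed,Thu,Tue,Wed,Fri,Mon,Tue) (Wed,Thu,Tue,Thu,Fri,Mon,Tue) (Wed,Thu,Wed,Tue,Thu,Mon,Tue) (Wed,Thu,Wed,Tue,Fri,Mon,Tue) (Wed,Thu,Wed,Thu,Fri,Mon,Tue) (Wed,Thu,Thu,Tue,Fri,Mon,Tue) (Wed,Thu,Thu,Wed,Fri,Mon,Tue) (Wed,Fri,Tue,Wed,Thu,Mon,Tue) (Wed,Fri,Wed,Tue,Thu,Mon,Tue) — 18.
Summing: 2 + 13 + 18 = 33.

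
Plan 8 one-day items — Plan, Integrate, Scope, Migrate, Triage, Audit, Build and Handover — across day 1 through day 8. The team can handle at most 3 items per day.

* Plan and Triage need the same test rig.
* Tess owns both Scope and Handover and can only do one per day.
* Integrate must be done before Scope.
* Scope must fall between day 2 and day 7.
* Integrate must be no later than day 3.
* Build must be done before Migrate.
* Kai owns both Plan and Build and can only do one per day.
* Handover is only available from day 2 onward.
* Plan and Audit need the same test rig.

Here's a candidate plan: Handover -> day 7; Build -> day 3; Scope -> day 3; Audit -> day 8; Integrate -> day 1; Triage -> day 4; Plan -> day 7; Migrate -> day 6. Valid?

Yes, all constraints hold

Scope must fall between day 2 and day 7 — holds.
The team can handle at most 3 items per day — holds.
Integrate must be no later than day 3 — holds.
Integrate must be done before Scope — holds.
Build must be done before Migrate — holds.
Handover is only available from day 2 onward — holds.
Kai owns both Plan and Build and can only do one per day — holds.
Plan and Triage need the same test rig — holds.
Tess owns both Scope and Handover and can only do one per day — holds.
Plan and Audit need the same test rig — holds.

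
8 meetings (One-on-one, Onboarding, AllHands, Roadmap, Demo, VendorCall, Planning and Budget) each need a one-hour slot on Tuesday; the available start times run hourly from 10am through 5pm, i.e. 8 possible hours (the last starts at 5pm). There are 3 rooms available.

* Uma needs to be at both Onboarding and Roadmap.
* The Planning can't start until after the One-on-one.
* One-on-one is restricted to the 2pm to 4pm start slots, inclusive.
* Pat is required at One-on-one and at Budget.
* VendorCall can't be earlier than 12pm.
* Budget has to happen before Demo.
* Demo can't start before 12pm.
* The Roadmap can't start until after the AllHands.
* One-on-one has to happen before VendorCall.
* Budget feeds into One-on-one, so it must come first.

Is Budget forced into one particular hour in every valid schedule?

Budget can be 10am (e.g. Roadmap in 11am; AllHands in 10am; VendorCall in 3pm; Budget in 10am; One-on-one in 2pm; Planning in 3pm; Onboarding in 10am; Demo in 12pm) or 11am (e.g. Demo in 12pm, One-on-one in 2pm, Budget in 11am, AllHands in 10am, Onboarding in 10am, Roadmap in 11am, Planning in 3pm, VendorCall in 3pm).

No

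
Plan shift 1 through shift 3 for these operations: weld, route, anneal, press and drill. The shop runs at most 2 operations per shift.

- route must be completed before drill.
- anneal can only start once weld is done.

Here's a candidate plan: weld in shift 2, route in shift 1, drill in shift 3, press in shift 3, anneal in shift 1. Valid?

anneal can only start once weld is done — violated.
The shop runs at most 2 operations per shift — holds.
route must be completed before drill — holds.

No — it violates: anneal can only start once weld is done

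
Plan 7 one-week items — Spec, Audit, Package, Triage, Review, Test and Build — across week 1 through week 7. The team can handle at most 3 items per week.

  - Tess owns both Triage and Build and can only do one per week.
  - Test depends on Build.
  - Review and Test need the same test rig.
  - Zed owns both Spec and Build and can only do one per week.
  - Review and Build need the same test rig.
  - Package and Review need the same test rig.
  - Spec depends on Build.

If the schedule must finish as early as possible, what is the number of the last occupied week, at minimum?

The precedence chain requires at least 2 distinct weeks.
With at most 3 per week and 7 work items, at least 3 weeks are needed.
3 works (last occupied week: week 3): for example Test in week 2, Package in week 1, Review in week 3, Build in week 1, Triage in week 2, Audit in week 1, Spec in week 2.

week 3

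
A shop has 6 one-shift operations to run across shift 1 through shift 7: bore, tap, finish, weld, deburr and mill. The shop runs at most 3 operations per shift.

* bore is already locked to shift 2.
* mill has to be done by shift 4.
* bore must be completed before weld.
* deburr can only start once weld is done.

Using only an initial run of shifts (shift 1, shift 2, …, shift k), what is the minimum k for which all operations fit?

4 shifts

The precedence chain requires at least 3 distinct shifts.
With at most 3 per shift and 6 operations, at least 2 shifts are needed.
Propagating the time windows through the other constraints, deburr can't land before shift 4, so the schedule must run through at least shift 4.
4 works (last occupied shift: shift 4): for example finish in shift 1; mill in shift 1; tap in shift 1; deburr in shift 4; bore in shift 2; weld in shift 3.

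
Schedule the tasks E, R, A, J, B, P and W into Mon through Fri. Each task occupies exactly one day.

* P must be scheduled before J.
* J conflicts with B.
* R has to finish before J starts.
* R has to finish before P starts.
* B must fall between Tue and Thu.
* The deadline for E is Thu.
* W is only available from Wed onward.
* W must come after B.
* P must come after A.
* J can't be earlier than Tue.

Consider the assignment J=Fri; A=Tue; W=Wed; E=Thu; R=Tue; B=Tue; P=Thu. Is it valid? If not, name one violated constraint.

R has to finish before P starts — holds.
J conflicts with B — holds.
The deadline for E is Thu — holds.
R has to finish before J starts — holds.
W must come after B — holds.
W is only available from Wed onward — holds.
P must be scheduled before J — holds.
B must fall between Tue and Thu — holds.
J can't be earlier than Tue — holds.
P must come after A — holds.

Yes, all constraints hold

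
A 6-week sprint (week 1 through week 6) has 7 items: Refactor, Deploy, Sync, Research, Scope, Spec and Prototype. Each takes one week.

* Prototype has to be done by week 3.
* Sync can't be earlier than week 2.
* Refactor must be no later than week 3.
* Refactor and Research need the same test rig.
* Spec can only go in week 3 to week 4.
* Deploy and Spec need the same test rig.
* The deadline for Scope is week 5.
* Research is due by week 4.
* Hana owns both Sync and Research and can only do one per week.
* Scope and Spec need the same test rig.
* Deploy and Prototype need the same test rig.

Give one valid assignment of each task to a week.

Sync=week 3, Prototype=week 1, Refactor=week 1, Deploy=week 2, Spec=week 3, Research=week 2, Scope=week 1

Checking: Deploy(week 2) != Prototype(week 1); Sync(week 3) != Research(week 2); Refactor(week 1) != Research(week 2); Deploy(week 2) != Spec(week 3); Scope(week 1) != Spec(week 3); Research=week 2 in [week 1,week 4]; Spec=week 3 in [week 3,week 4]; Prototype=week 1 in [week 1,week 3]; Refactor=week 1 in [week 1,week 3]; Scope=week 1 in [week 1,week 5]; Sync=week 3 in [week 2,week 6].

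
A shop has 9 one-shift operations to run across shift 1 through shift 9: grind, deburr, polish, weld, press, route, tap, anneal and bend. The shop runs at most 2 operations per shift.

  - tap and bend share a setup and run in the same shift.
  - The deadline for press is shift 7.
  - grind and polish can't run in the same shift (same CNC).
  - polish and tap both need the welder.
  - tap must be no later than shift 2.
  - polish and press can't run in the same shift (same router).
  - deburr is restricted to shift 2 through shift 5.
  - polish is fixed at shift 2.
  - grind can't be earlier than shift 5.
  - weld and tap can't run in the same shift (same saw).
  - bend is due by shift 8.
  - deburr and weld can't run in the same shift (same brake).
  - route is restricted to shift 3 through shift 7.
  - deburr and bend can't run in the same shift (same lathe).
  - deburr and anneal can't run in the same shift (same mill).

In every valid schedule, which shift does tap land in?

shift 1

tap's window is shift 1–shift 2.
polish is fixed at shift 2, and tap can't share a shift with polish.
So tap must be shift 1.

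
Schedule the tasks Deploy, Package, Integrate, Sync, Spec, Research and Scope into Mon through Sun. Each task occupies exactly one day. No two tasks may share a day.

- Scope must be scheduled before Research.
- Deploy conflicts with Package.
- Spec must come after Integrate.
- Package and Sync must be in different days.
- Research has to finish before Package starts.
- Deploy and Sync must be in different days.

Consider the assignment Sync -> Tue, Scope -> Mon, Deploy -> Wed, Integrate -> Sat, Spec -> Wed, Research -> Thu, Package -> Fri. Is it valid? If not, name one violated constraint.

Deploy and Sync must be in different days — holds.
Spec must come after Integrate — violated.
Research has to finish before Package starts — holds.
No two tasks may share a day — violated.
Deploy conflicts with Package — holds.
Package and Sync must be in different days — holds.
Scope must be scheduled before Research — holds.

Invalid. No two tasks may share a day.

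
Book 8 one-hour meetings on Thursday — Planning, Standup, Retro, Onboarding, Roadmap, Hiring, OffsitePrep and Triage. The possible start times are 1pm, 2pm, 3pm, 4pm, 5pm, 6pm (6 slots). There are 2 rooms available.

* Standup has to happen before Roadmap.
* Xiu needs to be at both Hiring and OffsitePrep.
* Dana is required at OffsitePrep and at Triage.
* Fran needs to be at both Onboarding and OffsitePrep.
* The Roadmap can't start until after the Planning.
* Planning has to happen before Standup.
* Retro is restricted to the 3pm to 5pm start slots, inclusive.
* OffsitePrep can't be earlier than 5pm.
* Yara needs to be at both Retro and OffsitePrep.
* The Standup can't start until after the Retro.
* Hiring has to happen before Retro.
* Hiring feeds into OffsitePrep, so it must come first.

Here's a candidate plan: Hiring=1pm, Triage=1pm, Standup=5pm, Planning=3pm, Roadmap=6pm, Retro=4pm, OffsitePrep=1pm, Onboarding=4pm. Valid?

No. Xiu needs to be at both Hiring and OffsitePrep is not satisfied.

There are 2 rooms available — violated.
Hiring feeds into OffsitePrep, so it must come first — violated.
Planning has to happen before Standup — holds.
Hiring has to happen before Retro — holds.
Yara needs to be at both Retro and OffsitePrep — holds.
The Roadmap can't start until after the Planning — holds.
Standup has to happen before Roadmap — holds.
Dana is required at OffsitePrep and at Triage — violated.
OffsitePrep can't be earlier than 5pm — violated.
Xiu needs to be at both Hiring and OffsitePrep — violated.
The Standup can't start until after the Retro — holds.
Fran needs to be at both Onboarding and OffsitePrep — holds.
Retro is restricted to the 3pm to 5pm start slots, inclusive — holds.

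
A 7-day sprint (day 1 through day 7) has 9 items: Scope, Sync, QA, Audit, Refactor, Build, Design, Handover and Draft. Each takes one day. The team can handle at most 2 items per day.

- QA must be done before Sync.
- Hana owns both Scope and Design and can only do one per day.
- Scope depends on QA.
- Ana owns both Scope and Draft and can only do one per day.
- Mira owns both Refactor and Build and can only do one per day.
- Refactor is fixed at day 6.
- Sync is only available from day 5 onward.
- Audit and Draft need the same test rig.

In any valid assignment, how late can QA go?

Downstream work caps QA at day 6.
QA at day 6 is achievable: QA=day 6; Audit=day 1; Scope=day 7; Draft=day 3; Refactor=day 6; Handover=day 2; Sync=day 7; Build=day 1; Design=day 2.

day 6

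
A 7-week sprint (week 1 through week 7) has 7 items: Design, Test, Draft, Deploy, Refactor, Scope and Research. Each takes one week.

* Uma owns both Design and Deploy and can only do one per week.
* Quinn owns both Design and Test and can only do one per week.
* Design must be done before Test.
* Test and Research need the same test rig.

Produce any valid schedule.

Refactor in week 1, Draft in week 1, Design in week 1, Deploy in week 2, Scope in week 1, Test in week 2, Research in week 1

Checking: Design(week 1) before Test(week 2); Test(week 2) != Research(week 1); Design(week 1) != Test(week 2); Design(week 1) != Deploy(week 2).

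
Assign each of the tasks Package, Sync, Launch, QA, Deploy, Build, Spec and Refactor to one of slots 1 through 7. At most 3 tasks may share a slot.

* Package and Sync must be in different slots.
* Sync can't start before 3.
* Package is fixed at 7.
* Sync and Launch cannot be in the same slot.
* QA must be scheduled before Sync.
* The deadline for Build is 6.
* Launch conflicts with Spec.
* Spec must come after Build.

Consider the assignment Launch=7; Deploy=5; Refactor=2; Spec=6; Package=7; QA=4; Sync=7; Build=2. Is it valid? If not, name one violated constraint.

Invalid. Package and Sync must be in different slots.

Sync and Launch cannot be in the same slot — violated.
Package is fixed at 7 — holds.
Spec must come after Build — holds.
Launch conflicts with Spec — holds.
QA must be scheduled before Sync — holds.
Sync can't start before 3 — holds.
At most 3 tasks may share a slot — holds.
The deadline for Build is 6 — holds.
Package and Sync must be in different slots — violated.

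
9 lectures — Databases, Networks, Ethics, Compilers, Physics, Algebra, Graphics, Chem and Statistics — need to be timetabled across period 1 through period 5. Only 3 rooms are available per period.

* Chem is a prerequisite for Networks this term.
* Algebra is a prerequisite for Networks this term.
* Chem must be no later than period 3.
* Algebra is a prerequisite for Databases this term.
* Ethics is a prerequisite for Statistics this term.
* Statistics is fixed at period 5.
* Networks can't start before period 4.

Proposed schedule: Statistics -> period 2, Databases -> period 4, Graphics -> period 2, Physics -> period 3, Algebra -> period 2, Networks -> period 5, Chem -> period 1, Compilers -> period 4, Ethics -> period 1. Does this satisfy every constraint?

Invalid. Statistics is fixed at period 5.

Algebra is a prerequisite for Networks this term — holds.
Only 3 rooms are available per period — holds.
Algebra is a prerequisite for Databases this term — holds.
Statistics is fixed at period 5 — violated.
Ethics is a prerequisite for Statistics this term — holds.
Networks can't start before period 4 — holds.
Chem is a prerequisite for Networks this term — holds.
Chem must be no later than period 3 — holds.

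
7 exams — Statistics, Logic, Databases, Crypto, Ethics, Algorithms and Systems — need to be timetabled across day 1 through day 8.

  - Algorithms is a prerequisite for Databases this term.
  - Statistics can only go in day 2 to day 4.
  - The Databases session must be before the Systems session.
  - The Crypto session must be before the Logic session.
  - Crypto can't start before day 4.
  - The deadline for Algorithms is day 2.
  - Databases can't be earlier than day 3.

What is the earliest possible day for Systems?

Precedence pushes Systems to at least day 4.
Systems at day 4 is achievable: Statistics in day 2; Ethics in day 1; Algorithms in day 1; Logic in day 5; Systems in day 4; Databases in day 3; Crypto in day 4.

day 4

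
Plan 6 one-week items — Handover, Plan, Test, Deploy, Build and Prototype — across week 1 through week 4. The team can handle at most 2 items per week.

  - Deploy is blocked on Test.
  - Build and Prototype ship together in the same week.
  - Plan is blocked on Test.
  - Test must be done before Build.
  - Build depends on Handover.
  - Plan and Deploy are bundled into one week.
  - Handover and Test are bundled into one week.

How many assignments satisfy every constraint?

8

Splitting on Handover: it can be week 1 (6), week 2 (2). Listing each branch's schedules as (Plan, Test, Deploy, Build, Prototype) by week number:
Handover=week 1: (2,1,2,3,3) (2,1,2,4,4) (3,1,3,2,2) (3,1,3,4,4) (4,1,4,2,2) (4,1,4,3,3) — 6.
Handover=week 2: (3,2,3,4,4) (4,2,4,3,3) — 2.
Summing: 6 + 2 = 8.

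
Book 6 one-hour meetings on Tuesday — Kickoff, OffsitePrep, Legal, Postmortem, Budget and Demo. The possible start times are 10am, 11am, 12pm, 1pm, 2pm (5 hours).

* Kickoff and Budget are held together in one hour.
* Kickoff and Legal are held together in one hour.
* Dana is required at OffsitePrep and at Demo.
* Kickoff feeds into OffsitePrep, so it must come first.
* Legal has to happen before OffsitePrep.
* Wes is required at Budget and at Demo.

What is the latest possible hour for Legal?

1pm

Downstream work caps Legal at 1pm.
Legal at 1pm is achievable: OffsitePrep=2pm; Demo=10am; Kickoff=1pm; Legal=1pm; Budget=1pm; Postmortem=10am.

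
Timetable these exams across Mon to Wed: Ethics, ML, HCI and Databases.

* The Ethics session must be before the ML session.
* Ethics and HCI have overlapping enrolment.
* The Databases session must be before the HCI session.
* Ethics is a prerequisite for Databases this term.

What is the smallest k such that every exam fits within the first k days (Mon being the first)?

The precedence chain requires at least 3 distinct days.
3 works (last occupied day: Wed): for example Databases -> Tue, Ethics -> Mon, HCI -> Wed, ML -> Tue.

3 days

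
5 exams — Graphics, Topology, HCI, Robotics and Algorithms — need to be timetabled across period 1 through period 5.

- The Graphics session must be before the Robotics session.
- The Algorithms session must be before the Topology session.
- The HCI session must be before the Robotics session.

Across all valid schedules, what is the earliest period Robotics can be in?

Precedence pushes Robotics to at least period 2.
Robotics at period 2 is achievable: Algorithms=period 1, Topology=period 2, HCI=period 1, Robotics=period 2, Graphics=period 1.

period 2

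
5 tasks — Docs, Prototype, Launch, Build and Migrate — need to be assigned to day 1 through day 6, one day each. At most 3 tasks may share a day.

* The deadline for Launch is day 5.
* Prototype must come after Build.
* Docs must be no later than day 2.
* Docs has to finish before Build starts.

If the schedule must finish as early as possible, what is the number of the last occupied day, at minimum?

day 3

The precedence chain requires at least 3 distinct days.
With at most 3 per day and 5 tasks, at least 2 days are needed.
3 works (last occupied day: day 3): for example Build=day 2; Docs=day 1; Launch=day 1; Prototype=day 3; Migrate=day 1.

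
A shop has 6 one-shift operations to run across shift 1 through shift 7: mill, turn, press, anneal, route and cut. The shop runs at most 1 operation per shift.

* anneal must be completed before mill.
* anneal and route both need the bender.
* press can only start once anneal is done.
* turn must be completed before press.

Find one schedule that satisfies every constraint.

turn -> shift 2, route -> shift 5, mill -> shift 4, press -> shift 3, cut -> shift 6, anneal -> shift 1

Checking: anneal(shift 1) before mill(shift 4); anneal(shift 1) before press(shift 3); turn(shift 2) before press(shift 3); anneal(shift 1) != route(shift 5); max 1 per shift (cap 1).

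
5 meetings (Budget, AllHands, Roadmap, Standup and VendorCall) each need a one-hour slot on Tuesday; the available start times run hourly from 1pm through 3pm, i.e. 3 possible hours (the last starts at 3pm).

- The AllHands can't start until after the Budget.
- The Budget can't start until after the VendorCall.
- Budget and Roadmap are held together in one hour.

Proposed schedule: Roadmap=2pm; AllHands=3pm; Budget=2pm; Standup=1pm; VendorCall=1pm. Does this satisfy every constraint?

The Budget can't start until after the VendorCall — holds.
The AllHands can't start until after the Budget — holds.
Budget and Roadmap are held together in one hour — holds.

Valid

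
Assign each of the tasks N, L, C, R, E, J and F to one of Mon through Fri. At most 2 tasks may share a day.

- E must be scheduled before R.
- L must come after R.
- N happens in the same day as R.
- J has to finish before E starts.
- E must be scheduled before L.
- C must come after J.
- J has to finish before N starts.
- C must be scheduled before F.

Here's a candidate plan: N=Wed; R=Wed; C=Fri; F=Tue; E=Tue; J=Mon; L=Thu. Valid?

No. C must be scheduled before F is not satisfied.

J has to finish before N starts — holds.
N happens in the same day as R — holds.
L must come after R — holds.
C must come after J — holds.
E must be scheduled before L — holds.
J has to finish before E starts — holds.
E must be scheduled before R — holds.
At most 2 tasks may share a day — holds.
C must be scheduled before F — violated.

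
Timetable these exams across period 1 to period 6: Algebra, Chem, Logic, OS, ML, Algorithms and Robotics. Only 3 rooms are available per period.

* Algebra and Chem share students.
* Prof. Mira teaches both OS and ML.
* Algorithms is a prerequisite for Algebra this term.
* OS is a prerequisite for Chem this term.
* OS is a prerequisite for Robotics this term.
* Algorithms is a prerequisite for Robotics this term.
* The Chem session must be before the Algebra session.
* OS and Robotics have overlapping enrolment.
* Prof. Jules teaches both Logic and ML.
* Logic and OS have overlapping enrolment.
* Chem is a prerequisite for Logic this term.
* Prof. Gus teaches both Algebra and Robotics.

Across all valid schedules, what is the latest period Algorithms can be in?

period 4

Downstream work caps Algorithms at period 5.
Algorithms at period 4 is achievable: Logic in period 3, Algebra in period 5, Chem in period 2, OS in period 1, Robotics in period 6, ML in period 2, Algorithms in period 4.
Nothing later works — the conflict and capacity constraints rule out every period after period 4.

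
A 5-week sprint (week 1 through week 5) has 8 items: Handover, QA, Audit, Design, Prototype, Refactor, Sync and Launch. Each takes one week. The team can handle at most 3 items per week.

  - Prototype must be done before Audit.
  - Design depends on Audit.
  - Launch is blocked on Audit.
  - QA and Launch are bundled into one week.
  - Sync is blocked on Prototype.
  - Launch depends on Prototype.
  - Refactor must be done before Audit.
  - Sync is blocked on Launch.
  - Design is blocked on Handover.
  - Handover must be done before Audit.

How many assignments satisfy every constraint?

Splitting on Handover: it can be week 1 (17), week 2 (8). Listing each branch's schedules as (QA, Audit, Design, Prototype, Refactor, Sync, Launch) by week number:
Handover=week 1: (3,2,3,1,1,4,3) (3,2,3,1,1,5,3) (3,2,4,1,1,4,3) (3,2,4,1,1,5,3) (3,2,5,1,1,4,3) (3,2,5,1,1,5,3) (4,2,3,1,1,5,4) (4,2,4,1,1,5,4) (4,2,5,1,1,5,4) (4,3,4,1,1,5,4) (4,3,4,1,2,5,4) (4,3,4,2,1,5,4) (4,3,4,2,2,5,4) (4,3,5,1,1,5,4) (4,3,5,1,2,5,4) (4,3,5,2,1,5,4) (4,3,5,2,2,5,4) — 17.
Handover=week 2: (4,3,4,1,1,5,4) (4,3,4,1,2,5,4) (4,3,4,2,1,5,4) (4,3,4,2,2,5,4) (4,3,5,1,1,5,4) (4,3,5,1,2,5,4) (4,3,5,2,1,5,4) (4,3,5,2,2,5,4) — 8.
Summing: 17 + 8 = 25.

25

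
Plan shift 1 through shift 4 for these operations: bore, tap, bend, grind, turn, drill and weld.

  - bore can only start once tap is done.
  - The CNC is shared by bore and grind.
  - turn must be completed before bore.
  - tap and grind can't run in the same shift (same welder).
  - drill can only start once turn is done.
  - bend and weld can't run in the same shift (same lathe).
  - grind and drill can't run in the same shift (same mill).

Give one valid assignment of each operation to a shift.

bend in shift 1; grind in shift 3; drill in shift 2; bore in shift 2; turn in shift 1; weld in shift 2; tap in shift 1

Checking: turn(shift 1) before bore(shift 2); tap(shift 1) before bore(shift 2); turn(shift 1) before drill(shift 2); grind(shift 3) != drill(shift 2); bend(shift 1) != weld(shift 2); tap(shift 1) != grind(shift 3); bore(shift 2) != grind(shift 3).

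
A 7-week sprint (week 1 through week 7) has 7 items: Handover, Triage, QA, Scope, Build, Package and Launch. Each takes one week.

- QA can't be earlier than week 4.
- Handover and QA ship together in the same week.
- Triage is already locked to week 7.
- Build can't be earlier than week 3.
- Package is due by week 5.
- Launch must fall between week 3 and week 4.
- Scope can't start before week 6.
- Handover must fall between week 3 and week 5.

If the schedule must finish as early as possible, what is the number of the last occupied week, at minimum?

Triage can't be placed before week 7, so the schedule must run through at least week 7.
7 works (last occupied week: week 7): for example Package -> week 1; Triage -> week 7; QA -> week 4; Handover -> week 4; Scope -> week 6; Build -> week 3; Launch -> week 3.

7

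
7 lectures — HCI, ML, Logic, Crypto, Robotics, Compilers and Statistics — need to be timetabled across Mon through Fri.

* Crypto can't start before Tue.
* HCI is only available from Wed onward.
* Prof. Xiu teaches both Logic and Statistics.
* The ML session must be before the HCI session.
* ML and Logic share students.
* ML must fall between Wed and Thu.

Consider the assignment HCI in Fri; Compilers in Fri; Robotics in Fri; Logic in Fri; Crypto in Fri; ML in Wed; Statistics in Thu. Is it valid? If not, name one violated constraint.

ML and Logic share students — holds.
ML must fall between Wed and Thu — holds.
Crypto can't start before Tue — holds.
Prof. Xiu teaches both Logic and Statistics — holds.
The ML session must be before the HCI session — holds.
HCI is only available from Wed onward — holds.

Yes, all constraints hold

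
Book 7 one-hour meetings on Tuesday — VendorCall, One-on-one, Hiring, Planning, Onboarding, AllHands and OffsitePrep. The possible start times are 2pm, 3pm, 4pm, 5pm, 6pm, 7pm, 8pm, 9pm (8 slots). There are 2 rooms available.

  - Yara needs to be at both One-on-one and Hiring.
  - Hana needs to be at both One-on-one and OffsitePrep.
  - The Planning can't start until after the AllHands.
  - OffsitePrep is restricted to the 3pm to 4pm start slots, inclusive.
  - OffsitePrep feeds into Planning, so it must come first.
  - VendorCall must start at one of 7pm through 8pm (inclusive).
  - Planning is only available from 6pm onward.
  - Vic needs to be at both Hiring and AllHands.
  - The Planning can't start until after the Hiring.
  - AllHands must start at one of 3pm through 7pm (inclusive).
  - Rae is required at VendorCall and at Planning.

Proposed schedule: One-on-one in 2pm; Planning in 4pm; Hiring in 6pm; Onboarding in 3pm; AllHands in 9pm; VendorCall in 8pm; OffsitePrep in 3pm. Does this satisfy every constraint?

No — it violates: The Planning can't start until after the AllHands

Planning is only available from 6pm onward — violated.
Yara needs to be at both One-on-one and Hiring — holds.
The Planning can't start until after the AllHands — violated.
VendorCall must start at one of 7pm through 8pm (inclusive) — holds.
Rae is required at VendorCall and at Planning — holds.
OffsitePrep is restricted to the 3pm to 4pm start slots, inclusive — holds.
The Planning can't start until after the Hiring — violated.
Hana needs to be at both One-on-one and OffsitePrep — holds.
OffsitePrep feeds into Planning, so it must come first — holds.
Vic needs to be at both Hiring and AllHands — holds.
There are 2 rooms available — holds.
AllHands must start at one of 3pm through 7pm (inclusive) — violated.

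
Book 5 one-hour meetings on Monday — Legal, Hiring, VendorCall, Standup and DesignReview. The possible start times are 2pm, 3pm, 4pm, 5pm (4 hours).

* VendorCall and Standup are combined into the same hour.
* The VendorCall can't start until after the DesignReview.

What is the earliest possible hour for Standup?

Standup must be in the same hour as VendorCall, which can't be before 3pm, so Standup is at least 3pm.
Standup at 3pm is achievable: Legal=2pm, Hiring=2pm, Standup=3pm, VendorCall=3pm, DesignReview=2pm.

3pm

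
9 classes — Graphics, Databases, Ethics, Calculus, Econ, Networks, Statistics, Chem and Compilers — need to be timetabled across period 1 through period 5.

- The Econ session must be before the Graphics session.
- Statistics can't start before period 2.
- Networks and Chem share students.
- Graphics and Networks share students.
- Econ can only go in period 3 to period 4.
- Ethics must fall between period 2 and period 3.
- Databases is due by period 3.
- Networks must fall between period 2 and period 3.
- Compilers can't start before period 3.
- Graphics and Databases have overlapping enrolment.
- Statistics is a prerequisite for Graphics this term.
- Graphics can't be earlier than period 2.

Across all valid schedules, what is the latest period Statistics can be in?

period 4

Statistics is available from period 2; downstream work caps Statistics at period 4.
Statistics at period 4 is achievable: Ethics=period 2, Calculus=period 1, Compilers=period 3, Networks=period 2, Databases=period 1, Statistics=period 4, Chem=period 1, Econ=period 3, Graphics=period 5.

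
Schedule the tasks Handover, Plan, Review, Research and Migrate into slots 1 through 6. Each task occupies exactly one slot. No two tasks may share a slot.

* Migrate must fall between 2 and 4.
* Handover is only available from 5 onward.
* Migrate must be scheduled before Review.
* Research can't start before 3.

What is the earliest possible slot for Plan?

Plan at 1 is achievable: Handover=5; Migrate=2; Review=4; Plan=1; Research=3.

1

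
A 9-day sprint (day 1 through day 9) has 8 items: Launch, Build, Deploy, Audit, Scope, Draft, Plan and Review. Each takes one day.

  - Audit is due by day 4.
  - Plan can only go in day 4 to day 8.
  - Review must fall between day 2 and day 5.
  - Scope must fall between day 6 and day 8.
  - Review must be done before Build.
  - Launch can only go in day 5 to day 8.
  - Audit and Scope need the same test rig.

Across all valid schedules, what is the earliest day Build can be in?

day 3

Precedence pushes Build to at least day 3.
Build at day 3 is achievable: Draft=day 1, Deploy=day 1, Plan=day 4, Audit=day 1, Launch=day 5, Build=day 3, Review=day 2, Scope=day 6.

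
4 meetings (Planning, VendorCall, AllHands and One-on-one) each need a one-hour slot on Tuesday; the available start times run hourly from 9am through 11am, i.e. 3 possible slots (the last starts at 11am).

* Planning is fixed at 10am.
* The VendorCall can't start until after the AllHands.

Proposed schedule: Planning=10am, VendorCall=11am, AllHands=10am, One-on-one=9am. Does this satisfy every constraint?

Yes

The VendorCall can't start until after the AllHands — holds.
Planning is fixed at 10am — holds.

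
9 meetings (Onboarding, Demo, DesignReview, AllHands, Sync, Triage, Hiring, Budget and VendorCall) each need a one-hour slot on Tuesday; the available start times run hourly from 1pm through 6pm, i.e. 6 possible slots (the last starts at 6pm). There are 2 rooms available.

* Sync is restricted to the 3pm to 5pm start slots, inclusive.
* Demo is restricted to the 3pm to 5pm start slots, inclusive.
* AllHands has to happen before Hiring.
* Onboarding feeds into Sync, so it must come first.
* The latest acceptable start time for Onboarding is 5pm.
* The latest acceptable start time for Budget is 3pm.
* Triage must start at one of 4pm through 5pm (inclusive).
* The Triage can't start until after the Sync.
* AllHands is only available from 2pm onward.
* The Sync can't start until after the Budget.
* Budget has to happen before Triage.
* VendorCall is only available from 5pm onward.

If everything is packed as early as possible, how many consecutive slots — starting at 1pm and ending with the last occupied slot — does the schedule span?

5

The precedence chain requires at least 3 distinct slots.
With at most 2 per slot and 9 meetings, at least 5 slots are needed.
VendorCall can't be placed before 5pm — that is slot 5 counting from 1pm — so the schedule must run through at least 5 slots.
5 works (last occupied slot: 5pm): for example Demo in 3pm; Triage in 4pm; Budget in 1pm; Onboarding in 1pm; Hiring in 4pm; Sync in 3pm; AllHands in 2pm; DesignReview in 2pm; VendorCall in 5pm.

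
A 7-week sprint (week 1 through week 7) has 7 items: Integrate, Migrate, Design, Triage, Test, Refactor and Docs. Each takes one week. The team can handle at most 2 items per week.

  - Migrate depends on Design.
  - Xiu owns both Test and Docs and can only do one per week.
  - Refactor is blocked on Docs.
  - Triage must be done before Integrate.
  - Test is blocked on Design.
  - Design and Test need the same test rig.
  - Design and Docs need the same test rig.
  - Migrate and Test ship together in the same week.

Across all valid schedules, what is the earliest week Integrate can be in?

Precedence pushes Integrate to at least week 2.
Integrate at week 2 is achievable: Refactor in week 4; Triage in week 1; Test in week 3; Design in week 1; Integrate in week 2; Migrate in week 3; Docs in week 2.

week 2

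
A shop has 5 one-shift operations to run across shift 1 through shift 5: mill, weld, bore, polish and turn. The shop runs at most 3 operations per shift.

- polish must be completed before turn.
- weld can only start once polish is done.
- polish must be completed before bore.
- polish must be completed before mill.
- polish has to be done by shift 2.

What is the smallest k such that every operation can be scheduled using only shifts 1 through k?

The precedence chain requires at least 2 distinct shifts.
With at most 3 per shift and 5 operations, at least 2 shifts are needed.
Could 2 shifts be enough, i.e. nothing placed later than shift 2? No: polish's window within 2 shifts is {shift 1, shift 2}; turn must come after polish (at shift 1 or later) → {shift 2}; polish must come before turn (at shift 2 or earlier) → {shift 1}; weld must come after polish (at shift 1 or later) → {shift 2}; mill must come after polish (at shift 1 or later) → {shift 2}; bore must come after polish (at shift 1 or later) → {shift 2}; that puts mill, weld, bore and turn all in shift 2 — more than 3 per shift.
So 2 shifts is not enough.
3 works (last occupied shift: shift 3): for example mill=shift 2, polish=shift 1, turn=shift 3, weld=shift 2, bore=shift 2.

3 shifts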